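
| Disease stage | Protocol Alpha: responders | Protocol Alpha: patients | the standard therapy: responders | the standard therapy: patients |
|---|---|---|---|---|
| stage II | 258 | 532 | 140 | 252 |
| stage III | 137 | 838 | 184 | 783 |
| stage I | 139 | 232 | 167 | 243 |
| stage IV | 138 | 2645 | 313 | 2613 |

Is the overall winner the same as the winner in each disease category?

Stage II: Protocol Alpha 258/532 = 48.5%, the standard therapy 140/252 = 55.6% → the standard therapy
Stage III: Protocol Alpha 137/838 = 16.3%, the standard therapy 184/783 = 23.5% → the standard therapy
Stage I: Protocol Alpha 139/232 = 59.9%, the standard therapy 167/243 = 68.7% → the standard therapy
Stage IV: Protocol Alpha 138/2645 = 5.2%, the standard therapy 313/2613 = 12.0% → the standard therapy
Overall: Protocol Alpha 672/4247 = 15.8%, the standard therapy 804/3891 = 20.7% → the standard therapy
The standard therapy wins overall and in every disease group — no reversal.

Yes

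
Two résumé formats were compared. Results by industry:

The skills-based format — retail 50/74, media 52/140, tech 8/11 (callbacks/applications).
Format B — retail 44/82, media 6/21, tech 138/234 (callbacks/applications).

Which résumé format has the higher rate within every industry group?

Retail: the skills-based format 50/74 = 67.6%, Format B 44/82 = 53.7% → the skills-based format
Media: the skills-based format 52/140 = 37.1%, Format B 6/21 = 28.6% → the skills-based format
Tech: the skills-based format 8/11 = 72.7%, Format B 138/234 = 59.0% → the skills-based format
The skills-based format has the higher rate in all 3 groups.

the skills-based format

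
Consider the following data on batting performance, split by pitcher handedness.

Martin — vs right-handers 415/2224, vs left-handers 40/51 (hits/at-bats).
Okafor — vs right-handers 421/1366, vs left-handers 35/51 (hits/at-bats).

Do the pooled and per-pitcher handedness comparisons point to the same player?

Vs right-handers: Martin 415/2224 = 18.7%, Okafor 421/1366 = 30.8% → Okafor
Vs left-handers: Martin 40/51 = 78.4%, Okafor 35/51 = 68.6% → Martin
Overall: Martin 455/2275 = 20.0%, Okafor 456/1417 = 32.2% → Okafor
Neither sweeps: Martin wins 1 of 2 groups, Okafor wins 1. Okafor wins overall but not every group — no Simpson reversal.

No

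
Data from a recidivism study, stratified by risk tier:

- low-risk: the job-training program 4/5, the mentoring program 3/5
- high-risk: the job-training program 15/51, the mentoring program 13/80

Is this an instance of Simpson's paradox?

Low-risk: the job-training program 4/5 = 80.0%, the mentoring program 3/5 = 60.0% → the job-training program
High-risk: the job-training program 15/51 = 29.4%, the mentoring program 13/80 = 16.2% → the job-training program
Overall: the job-training program 19/56 = 33.9%, the mentoring program 16/85 = 18.8% → the job-training program
The job-training program wins overall and in every risk group — no reversal.

No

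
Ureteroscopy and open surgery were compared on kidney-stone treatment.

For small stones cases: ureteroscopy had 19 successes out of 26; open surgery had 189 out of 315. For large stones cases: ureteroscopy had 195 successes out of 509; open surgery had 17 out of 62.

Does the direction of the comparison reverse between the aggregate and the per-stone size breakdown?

Yes

Small stones: ureteroscopy 19/26 = 73.1%, open surgery 189/315 = 60.0% → ureteroscopy
Large stones: ureteroscopy 195/509 = 38.3%, open surgery 17/62 = 27.4% → ureteroscopy
Overall: ureteroscopy 214/535 = 40.0%, open surgery 206/377 = 54.6% → open surgery
Ureteroscopy wins each stone group but open surgery wins overall — the comparison reverses. Ureteroscopy's cases skew toward large stones, which has a lower base rate.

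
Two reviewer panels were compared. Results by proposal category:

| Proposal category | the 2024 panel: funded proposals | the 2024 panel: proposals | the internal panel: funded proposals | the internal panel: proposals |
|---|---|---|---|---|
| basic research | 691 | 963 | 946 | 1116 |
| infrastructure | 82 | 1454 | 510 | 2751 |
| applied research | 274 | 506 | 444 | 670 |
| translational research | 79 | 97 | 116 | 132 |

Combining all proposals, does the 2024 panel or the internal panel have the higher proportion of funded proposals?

the internal panel

Basic research: the 2024 panel 691/963 = 71.8%, the internal panel 946/1116 = 84.8% → the internal panel
Infrastructure: the 2024 panel 82/1454 = 5.6%, the internal panel 510/2751 = 18.5% → the internal panel
Applied research: the 2024 panel 274/506 = 54.2%, the internal panel 444/670 = 66.3% → the internal panel
Translational research: the 2024 panel 79/97 = 81.4%, the internal panel 116/132 = 87.9% → the internal panel
Overall: the 2024 panel 1126/3020 = 37.3%, the internal panel 2016/4669 = 43.2% → the internal panel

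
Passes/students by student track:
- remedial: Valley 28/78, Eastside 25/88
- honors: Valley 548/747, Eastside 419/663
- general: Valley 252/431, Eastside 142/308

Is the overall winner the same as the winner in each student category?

Remedial: Valley 28/78 = 35.9%, Eastside 25/88 = 28.4% → Valley
Honors: Valley 548/747 = 73.4%, Eastside 419/663 = 63.2% → Valley
General: Valley 252/431 = 58.5%, Eastside 142/308 = 46.1% → Valley
Overall: Valley 828/1256 = 65.9%, Eastside 586/1059 = 55.3% → Valley
Valley wins overall and in every student group — no reversal.

Yes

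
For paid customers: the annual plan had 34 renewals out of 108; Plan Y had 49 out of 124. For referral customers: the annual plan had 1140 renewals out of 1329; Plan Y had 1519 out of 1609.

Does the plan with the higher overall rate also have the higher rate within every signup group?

Yes

Paid: the annual plan 34/108 = 31.5%, Plan Y 49/124 = 39.5% → Plan Y
Referral: the annual plan 1140/1329 = 85.8%, Plan Y 1519/1609 = 94.4% → Plan Y
Overall: the annual plan 1174/1437 = 81.7%, Plan Y 1568/1733 = 90.5% → Plan Y
Plan Y wins overall and in every signup group — no reversal.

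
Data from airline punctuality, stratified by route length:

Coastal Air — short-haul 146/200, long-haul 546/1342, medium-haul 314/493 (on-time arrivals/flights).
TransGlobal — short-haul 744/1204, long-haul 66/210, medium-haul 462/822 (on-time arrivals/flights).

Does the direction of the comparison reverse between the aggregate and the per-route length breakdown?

Short-haul: Coastal Air 146/200 = 73.0%, TransGlobal 744/1204 = 61.8% → Coastal Air
Long-haul: Coastal Air 546/1342 = 40.7%, TransGlobal 66/210 = 31.4% → Coastal Air
Medium-haul: Coastal Air 314/493 = 63.7%, TransGlobal 462/822 = 56.2% → Coastal Air
Overall: Coastal Air 1006/2035 = 49.4%, TransGlobal 1272/2236 = 56.9% → TransGlobal
Coastal Air wins each route group but TransGlobal wins overall — the comparison reverses. Coastal Air's flights skew toward long-haul, which has a lower base rate.

Yes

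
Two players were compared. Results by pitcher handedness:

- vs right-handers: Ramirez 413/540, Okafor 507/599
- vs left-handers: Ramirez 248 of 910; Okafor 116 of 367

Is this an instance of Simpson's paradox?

No

Vs right-handers: Ramirez 413/540 = 76.5%, Okafor 507/599 = 84.6% → Okafor
Vs left-handers: Ramirez 248/910 = 27.3%, Okafor 116/367 = 31.6% → Okafor
Overall: Ramirez 661/1450 = 45.6%, Okafor 623/966 = 64.5% → Okafor
Okafor wins overall and in every pitcher group — no reversal.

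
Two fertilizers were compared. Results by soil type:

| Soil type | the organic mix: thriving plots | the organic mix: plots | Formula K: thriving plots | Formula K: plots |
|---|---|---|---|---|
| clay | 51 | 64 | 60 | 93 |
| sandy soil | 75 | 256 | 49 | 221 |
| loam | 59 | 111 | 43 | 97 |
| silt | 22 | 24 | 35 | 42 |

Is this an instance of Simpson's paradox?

No

Clay: the organic mix 51/64 = 79.7%, Formula K 60/93 = 64.5% → the organic mix
Sandy soil: the organic mix 75/256 = 29.3%, Formula K 49/221 = 22.2% → the organic mix
Loam: the organic mix 59/111 = 53.2%, Formula K 43/97 = 44.3% → the organic mix
Silt: the organic mix 22/24 = 91.7%, Formula K 35/42 = 83.3% → the organic mix
Overall: the organic mix 207/455 = 45.5%, Formula K 187/453 = 41.3% → the organic mix
The organic mix wins overall and in every soil group — no reversal.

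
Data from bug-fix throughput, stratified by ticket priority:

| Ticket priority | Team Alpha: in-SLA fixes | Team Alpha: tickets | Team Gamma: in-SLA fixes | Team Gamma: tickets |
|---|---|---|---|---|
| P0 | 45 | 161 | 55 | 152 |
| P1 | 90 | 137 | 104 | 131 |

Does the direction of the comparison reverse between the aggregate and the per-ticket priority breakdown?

P0: Team Alpha 45/161 = 28.0%, Team Gamma 55/152 = 36.2% → Team Gamma
P1: Team Alpha 90/137 = 65.7%, Team Gamma 104/131 = 79.4% → Team Gamma
Overall: Team Alpha 135/298 = 45.3%, Team Gamma 159/283 = 56.2% → Team Gamma
Team Gamma wins overall and in every ticket group — no reversal.

No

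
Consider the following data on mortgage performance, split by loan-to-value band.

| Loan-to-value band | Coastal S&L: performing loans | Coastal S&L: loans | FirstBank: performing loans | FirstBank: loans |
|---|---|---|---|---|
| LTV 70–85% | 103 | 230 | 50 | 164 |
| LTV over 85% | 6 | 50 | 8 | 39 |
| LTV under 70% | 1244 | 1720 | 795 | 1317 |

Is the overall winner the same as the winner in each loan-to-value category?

LTV 70–85%: Coastal S&L 103/230 = 44.8%, FirstBank 50/164 = 30.5% → Coastal S&L
LTV over 85%: Coastal S&L 6/50 = 12.0%, FirstBank 8/39 = 20.5% → FirstBank
LTV under 70%: Coastal S&L 1244/1720 = 72.3%, FirstBank 795/1317 = 60.4% → Coastal S&L
Overall: Coastal S&L 1353/2000 = 67.7%, FirstBank 853/1520 = 56.1% → Coastal S&L
Neither sweeps: Coastal S&L wins 2 of 3 groups, FirstBank wins 1. Coastal S&L wins overall but not every group — no Simpson reversal.

No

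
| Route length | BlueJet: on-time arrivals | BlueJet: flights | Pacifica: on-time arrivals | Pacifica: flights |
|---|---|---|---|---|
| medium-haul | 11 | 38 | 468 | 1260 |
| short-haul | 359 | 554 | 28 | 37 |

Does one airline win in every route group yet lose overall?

Medium-haul: BlueJet 11/38 = 28.9%, Pacifica 468/1260 = 37.1% → Pacifica
Short-haul: BlueJet 359/554 = 64.8%, Pacifica 28/37 = 75.7% → Pacifica
Overall: BlueJet 370/592 = 62.5%, Pacifica 496/1297 = 38.2% → BlueJet
Pacifica wins each route group but BlueJet wins overall — the comparison reverses. Pacifica's flights skew toward medium-haul, which has a lower base rate.

Yes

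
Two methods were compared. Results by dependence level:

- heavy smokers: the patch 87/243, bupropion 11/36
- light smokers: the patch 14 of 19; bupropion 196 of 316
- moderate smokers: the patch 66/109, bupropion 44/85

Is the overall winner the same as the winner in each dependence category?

No

Heavy smokers: the patch 87/243 = 35.8%, bupropion 11/36 = 30.6% → the patch
Light smokers: the patch 14/19 = 73.7%, bupropion 196/316 = 62.0% → the patch
Moderate smokers: the patch 66/109 = 60.6%, bupropion 44/85 = 51.8% → the patch
Overall: the patch 167/371 = 45.0%, bupropion 251/437 = 57.4% → bupropion
The patch wins each dependence group but bupropion wins overall — the comparison reverses. The patch's participants skew toward heavy smokers, which has a lower base rate.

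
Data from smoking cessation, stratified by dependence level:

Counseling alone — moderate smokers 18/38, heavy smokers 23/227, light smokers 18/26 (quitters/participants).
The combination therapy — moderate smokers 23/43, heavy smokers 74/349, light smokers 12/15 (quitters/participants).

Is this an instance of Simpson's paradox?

Moderate smokers: counseling alone 18/38 = 47.4%, the combination therapy 23/43 = 53.5% → the combination therapy
Heavy smokers: counseling alone 23/227 = 10.1%, the combination therapy 74/349 = 21.2% → the combination therapy
Light smokers: counseling alone 18/26 = 69.2%, the combination therapy 12/15 = 80.0% → the combination therapy
Overall: counseling alone 59/291 = 20.3%, the combination therapy 109/407 = 26.8% → the combination therapy
The combination therapy wins overall and in every dependence group — no reversal.

No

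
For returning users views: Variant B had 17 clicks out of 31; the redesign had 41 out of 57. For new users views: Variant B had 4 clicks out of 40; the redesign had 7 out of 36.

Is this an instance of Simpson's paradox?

Returning users: Variant B 17/31 = 54.8%, the redesign 41/57 = 71.9% → the redesign
New users: Variant B 4/40 = 10.0%, the redesign 7/36 = 19.4% → the redesign
Overall: Variant B 21/71 = 29.6%, the redesign 48/93 = 51.6% → the redesign
The redesign wins overall and in every user group — no reversal.

No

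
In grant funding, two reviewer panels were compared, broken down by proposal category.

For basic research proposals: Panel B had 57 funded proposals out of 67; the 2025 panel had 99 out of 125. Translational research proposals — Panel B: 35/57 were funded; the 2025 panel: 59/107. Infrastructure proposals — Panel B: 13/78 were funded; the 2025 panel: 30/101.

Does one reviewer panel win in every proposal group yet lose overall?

No

Basic research: Panel B 57/67 = 85.1%, the 2025 panel 99/125 = 79.2% → Panel B
Translational research: Panel B 35/57 = 61.4%, the 2025 panel 59/107 = 55.1% → Panel B
Infrastructure: Panel B 13/78 = 16.7%, the 2025 panel 30/101 = 29.7% → the 2025 panel
Overall: Panel B 105/202 = 52.0%, the 2025 panel 188/333 = 56.5% → the 2025 panel
Neither sweeps: Panel B wins 2 of 3 groups, the 2025 panel wins 1. The 2025 panel wins overall but not every group — no Simpson reversal.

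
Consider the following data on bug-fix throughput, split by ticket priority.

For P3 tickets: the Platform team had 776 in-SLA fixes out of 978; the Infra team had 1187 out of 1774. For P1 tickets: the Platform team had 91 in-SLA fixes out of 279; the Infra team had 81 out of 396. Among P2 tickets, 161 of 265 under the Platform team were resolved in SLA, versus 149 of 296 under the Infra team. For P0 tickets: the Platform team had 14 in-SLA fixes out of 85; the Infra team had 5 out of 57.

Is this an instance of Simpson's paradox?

P3: the Platform team 776/978 = 79.3%, the Infra team 1187/1774 = 66.9% → the Platform team
P1: the Platform team 91/279 = 32.6%, the Infra team 81/396 = 20.5% → the Platform team
P2: the Platform team 161/265 = 60.8%, the Infra team 149/296 = 50.3% → the Platform team
P0: the Platform team 14/85 = 16.5%, the Infra team 5/57 = 8.8% → the Platform team
Overall: the Platform team 1042/1607 = 64.8%, the Infra team 1422/2523 = 56.4% → the Platform team
The Platform team wins overall and in every ticket group — no reversal.

No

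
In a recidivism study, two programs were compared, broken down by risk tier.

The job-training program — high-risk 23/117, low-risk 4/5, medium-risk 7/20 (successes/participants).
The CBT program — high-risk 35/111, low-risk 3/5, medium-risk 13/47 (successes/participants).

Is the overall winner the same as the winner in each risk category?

High-risk: the job-training program 23/117 = 19.7%, the CBT program 35/111 = 31.5% → the CBT program
Low-risk: the job-training program 4/5 = 80.0%, the CBT program 3/5 = 60.0% → the job-training program
Medium-risk: the job-training program 7/20 = 35.0%, the CBT program 13/47 = 27.7% → the job-training program
Overall: the job-training program 34/142 = 23.9%, the CBT program 51/163 = 31.3% → the CBT program
Neither sweeps: the job-training program wins 2 of 3 groups, the CBT program wins 1. The CBT program wins overall but not every group — no Simpson reversal.

No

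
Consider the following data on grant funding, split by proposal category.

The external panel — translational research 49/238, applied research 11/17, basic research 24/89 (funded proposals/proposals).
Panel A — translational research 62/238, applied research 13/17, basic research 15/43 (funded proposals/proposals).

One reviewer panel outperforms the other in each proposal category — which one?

Translational research: the external panel 49/238 = 20.6%, Panel A 62/238 = 26.1% → Panel A
Applied research: the external panel 11/17 = 64.7%, Panel A 13/17 = 76.5% → Panel A
Basic research: the external panel 24/89 = 27.0%, Panel A 15/43 = 34.9% → Panel A
Panel A has the higher rate in all 3 groups.

Panel A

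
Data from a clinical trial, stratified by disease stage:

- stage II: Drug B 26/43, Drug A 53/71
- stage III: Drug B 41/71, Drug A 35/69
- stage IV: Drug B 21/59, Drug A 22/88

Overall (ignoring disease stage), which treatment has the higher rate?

Drug B

Stage II: Drug B 26/43 = 60.5%, Drug A 53/71 = 74.6% → Drug A
Stage III: Drug B 41/71 = 57.7%, Drug A 35/69 = 50.7% → Drug B
Stage IV: Drug B 21/59 = 35.6%, Drug A 22/88 = 25.0% → Drug B
Overall: Drug B 88/173 = 50.9%, Drug A 110/228 = 48.2% → Drug B
(Neither sweeps every disease group, but Drug B has the higher pooled rate.)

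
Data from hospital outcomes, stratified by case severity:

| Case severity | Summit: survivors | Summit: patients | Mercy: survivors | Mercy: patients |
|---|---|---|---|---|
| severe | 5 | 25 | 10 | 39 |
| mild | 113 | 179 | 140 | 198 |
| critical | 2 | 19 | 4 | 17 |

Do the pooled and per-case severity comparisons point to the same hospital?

Yes

Severe: Summit 5/25 = 20.0%, Mercy 10/39 = 25.6% → Mercy
Mild: Summit 113/179 = 63.1%, Mercy 140/198 = 70.7% → Mercy
Critical: Summit 2/19 = 10.5%, Mercy 4/17 = 23.5% → Mercy
Overall: Summit 120/223 = 53.8%, Mercy 154/254 = 60.6% → Mercy
Mercy wins overall and in every case group — no reversal.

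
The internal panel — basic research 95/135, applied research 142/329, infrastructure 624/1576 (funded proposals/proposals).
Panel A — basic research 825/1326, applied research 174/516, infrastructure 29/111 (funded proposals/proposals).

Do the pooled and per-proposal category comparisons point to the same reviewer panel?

No

Basic research: the internal panel 95/135 = 70.4%, Panel A 825/1326 = 62.2% → the internal panel
Applied research: the internal panel 142/329 = 43.2%, Panel A 174/516 = 33.7% → the internal panel
Infrastructure: the internal panel 624/1576 = 39.6%, Panel A 29/111 = 26.1% → the internal panel
Overall: the internal panel 861/2040 = 42.2%, Panel A 1028/1953 = 52.6% → Panel A
The internal panel wins each proposal group but Panel A wins overall — the comparison reverses. The internal panel's proposals skew toward infrastructure, which has a lower base rate.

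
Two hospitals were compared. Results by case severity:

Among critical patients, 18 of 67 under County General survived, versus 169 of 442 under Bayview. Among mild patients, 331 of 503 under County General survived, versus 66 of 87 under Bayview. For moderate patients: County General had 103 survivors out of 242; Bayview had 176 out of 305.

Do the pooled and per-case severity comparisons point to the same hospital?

No

Critical: County General 18/67 = 26.9%, Bayview 169/442 = 38.2% → Bayview
Mild: County General 331/503 = 65.8%, Bayview 66/87 = 75.9% → Bayview
Moderate: County General 103/242 = 42.6%, Bayview 176/305 = 57.7% → Bayview
Overall: County General 452/812 = 55.7%, Bayview 411/834 = 49.3% → County General
Bayview wins each case group but County General wins overall — the comparison reverses. Bayview's patients skew toward critical, which has a lower base rate.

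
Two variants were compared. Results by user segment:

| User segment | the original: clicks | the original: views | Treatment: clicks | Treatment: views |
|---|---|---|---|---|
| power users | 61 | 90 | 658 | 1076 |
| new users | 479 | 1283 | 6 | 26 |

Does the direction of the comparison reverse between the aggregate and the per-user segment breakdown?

Power users: the original 61/90 = 67.8%, Treatment 658/1076 = 61.2% → the original
New users: the original 479/1283 = 37.3%, Treatment 6/26 = 23.1% → the original
Overall: the original 540/1373 = 39.3%, Treatment 664/1102 = 60.3% → Treatment
The original wins each user group but Treatment wins overall — the comparison reverses. The original's views skew toward new users, which has a lower base rate.

Yes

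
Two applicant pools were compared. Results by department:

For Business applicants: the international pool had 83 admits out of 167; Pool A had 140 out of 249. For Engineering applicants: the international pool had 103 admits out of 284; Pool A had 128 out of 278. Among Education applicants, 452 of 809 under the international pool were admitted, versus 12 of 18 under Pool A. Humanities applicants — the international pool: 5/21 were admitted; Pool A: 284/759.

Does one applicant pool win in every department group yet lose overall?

Business: the international pool 83/167 = 49.7%, Pool A 140/249 = 56.2% → Pool A
Engineering: the international pool 103/284 = 36.3%, Pool A 128/278 = 46.0% → Pool A
Education: the international pool 452/809 = 55.9%, Pool A 12/18 = 66.7% → Pool A
Humanities: the international pool 5/21 = 23.8%, Pool A 284/759 = 37.4% → Pool A
Overall: the international pool 643/1281 = 50.2%, Pool A 564/1304 = 43.3% → the international pool
Pool A wins each department group but the international pool wins overall — the comparison reverses. Pool A's applicants skew toward Humanities, which has a lower base rate.

Yes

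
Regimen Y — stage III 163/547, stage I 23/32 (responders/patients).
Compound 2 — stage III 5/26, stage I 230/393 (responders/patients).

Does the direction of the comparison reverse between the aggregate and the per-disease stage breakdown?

Yes

Stage III: Regimen Y 163/547 = 29.8%, Compound 2 5/26 = 19.2% → Regimen Y
Stage I: Regimen Y 23/32 = 71.9%, Compound 2 230/393 = 58.5% → Regimen Y
Overall: Regimen Y 186/579 = 32.1%, Compound 2 235/419 = 56.1% → Compound 2
Regimen Y wins each disease group but Compound 2 wins overall — the comparison reverses. Regimen Y's patients skew toward stage III, which has a lower base rate.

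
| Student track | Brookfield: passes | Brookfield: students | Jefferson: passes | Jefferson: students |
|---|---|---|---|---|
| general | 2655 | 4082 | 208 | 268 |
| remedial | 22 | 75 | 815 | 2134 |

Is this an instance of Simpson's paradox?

General: Brookfield 2655/4082 = 65.0%, Jefferson 208/268 = 77.6% → Jefferson
Remedial: Brookfield 22/75 = 29.3%, Jefferson 815/2134 = 38.2% → Jefferson
Overall: Brookfield 2677/4157 = 64.4%, Jefferson 1023/2402 = 42.6% → Brookfield
Jefferson wins each student group but Brookfield wins overall — the comparison reverses. Jefferson's students skew toward remedial, which has a lower base rate.

Yes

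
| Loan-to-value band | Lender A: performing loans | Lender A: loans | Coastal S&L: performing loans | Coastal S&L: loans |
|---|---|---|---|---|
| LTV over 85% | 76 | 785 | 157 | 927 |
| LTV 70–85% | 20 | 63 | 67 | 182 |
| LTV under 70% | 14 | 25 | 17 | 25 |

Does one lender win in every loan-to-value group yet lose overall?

LTV over 85%: Lender A 76/785 = 9.7%, Coastal S&L 157/927 = 16.9% → Coastal S&L
LTV 70–85%: Lender A 20/63 = 31.7%, Coastal S&L 67/182 = 36.8% → Coastal S&L
LTV under 70%: Lender A 14/25 = 56.0%, Coastal S&L 17/25 = 68.0% → Coastal S&L
Overall: Lender A 110/873 = 12.6%, Coastal S&L 241/1134 = 21.3% → Coastal S&L
Coastal S&L wins overall and in every loan-to-value group — no reversal.

No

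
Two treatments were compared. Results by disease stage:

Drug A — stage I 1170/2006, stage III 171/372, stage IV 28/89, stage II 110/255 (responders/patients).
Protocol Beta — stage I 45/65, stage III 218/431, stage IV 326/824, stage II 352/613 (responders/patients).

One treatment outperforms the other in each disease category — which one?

Stage I: Drug A 1170/2006 = 58.3%, Protocol Beta 45/65 = 69.2% → Protocol Beta
Stage III: Drug A 171/372 = 46.0%, Protocol Beta 218/431 = 50.6% → Protocol Beta
Stage IV: Drug A 28/89 = 31.5%, Protocol Beta 326/824 = 39.6% → Protocol Beta
Stage II: Drug A 110/255 = 43.1%, Protocol Beta 352/613 = 57.4% → Protocol Beta
Protocol Beta has the higher rate in all 4 groups.

Protocol Beta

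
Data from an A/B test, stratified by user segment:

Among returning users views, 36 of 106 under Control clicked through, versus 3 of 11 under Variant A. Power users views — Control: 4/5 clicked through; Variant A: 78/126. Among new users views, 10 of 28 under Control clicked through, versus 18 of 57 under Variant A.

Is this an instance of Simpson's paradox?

Yes

Returning users: Control 36/106 = 34.0%, Variant A 3/11 = 27.3% → Control
Power users: Control 4/5 = 80.0%, Variant A 78/126 = 61.9% → Control
New users: Control 10/28 = 35.7%, Variant A 18/57 = 31.6% → Control
Overall: Control 50/139 = 36.0%, Variant A 99/194 = 51.0% → Variant A
Control wins each user group but Variant A wins overall — the comparison reverses. Control's views skew toward returning users, which has a lower base rate.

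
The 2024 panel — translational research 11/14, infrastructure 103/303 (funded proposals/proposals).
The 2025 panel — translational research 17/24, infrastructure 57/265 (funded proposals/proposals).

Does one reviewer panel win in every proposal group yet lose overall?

Translational research: the 2024 panel 11/14 = 78.6%, the 2025 panel 17/24 = 70.8% → the 2024 panel
Infrastructure: the 2024 panel 103/303 = 34.0%, the 2025 panel 57/265 = 21.5% → the 2024 panel
Overall: the 2024 panel 114/317 = 36.0%, the 2025 panel 74/289 = 25.6% → the 2024 panel
The 2024 panel wins overall and in every proposal group — no reversal.

No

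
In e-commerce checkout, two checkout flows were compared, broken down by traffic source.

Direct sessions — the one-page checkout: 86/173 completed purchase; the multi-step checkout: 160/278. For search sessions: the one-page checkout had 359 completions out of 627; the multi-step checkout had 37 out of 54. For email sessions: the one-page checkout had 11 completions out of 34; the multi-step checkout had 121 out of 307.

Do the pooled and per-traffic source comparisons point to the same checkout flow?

Direct: the one-page checkout 86/173 = 49.7%, the multi-step checkout 160/278 = 57.6% → the multi-step checkout
Search: the one-page checkout 359/627 = 57.3%, the multi-step checkout 37/54 = 68.5% → the multi-step checkout
Email: the one-page checkout 11/34 = 32.4%, the multi-step checkout 121/307 = 39.4% → the multi-step checkout
Overall: the one-page checkout 456/834 = 54.7%, the multi-step checkout 318/639 = 49.8% → the one-page checkout
The multi-step checkout wins each traffic group but the one-page checkout wins overall — the comparison reverses. The multi-step checkout's sessions skew toward email, which has a lower base rate.

No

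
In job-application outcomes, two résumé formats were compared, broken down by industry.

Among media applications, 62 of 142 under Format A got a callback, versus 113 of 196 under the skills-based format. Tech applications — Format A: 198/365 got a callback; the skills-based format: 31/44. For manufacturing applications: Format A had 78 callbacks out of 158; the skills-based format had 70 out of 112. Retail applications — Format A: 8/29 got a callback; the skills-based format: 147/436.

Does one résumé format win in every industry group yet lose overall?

Media: Format A 62/142 = 43.7%, the skills-based format 113/196 = 57.7% → the skills-based format
Tech: Format A 198/365 = 54.2%, the skills-based format 31/44 = 70.5% → the skills-based format
Manufacturing: Format A 78/158 = 49.4%, the skills-based format 70/112 = 62.5% → the skills-based format
Retail: Format A 8/29 = 27.6%, the skills-based format 147/436 = 33.7% → the skills-based format
Overall: Format A 346/694 = 49.9%, the skills-based format 361/788 = 45.8% → Format A
The skills-based format wins each industry group but Format A wins overall — the comparison reverses. The skills-based format's applications skew toward retail, which has a lower base rate.

Yes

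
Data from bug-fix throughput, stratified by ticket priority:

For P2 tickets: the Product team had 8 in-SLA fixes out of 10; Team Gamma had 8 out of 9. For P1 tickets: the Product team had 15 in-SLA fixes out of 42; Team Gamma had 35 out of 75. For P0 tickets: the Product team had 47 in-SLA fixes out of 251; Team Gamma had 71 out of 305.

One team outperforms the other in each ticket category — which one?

P2: the Product team 8/10 = 80.0%, Team Gamma 8/9 = 88.9% → Team Gamma
P1: the Product team 15/42 = 35.7%, Team Gamma 35/75 = 46.7% → Team Gamma
P0: the Product team 47/251 = 18.7%, Team Gamma 71/305 = 23.3% → Team Gamma
Team Gamma has the higher rate in all 3 groups.

Team Gamma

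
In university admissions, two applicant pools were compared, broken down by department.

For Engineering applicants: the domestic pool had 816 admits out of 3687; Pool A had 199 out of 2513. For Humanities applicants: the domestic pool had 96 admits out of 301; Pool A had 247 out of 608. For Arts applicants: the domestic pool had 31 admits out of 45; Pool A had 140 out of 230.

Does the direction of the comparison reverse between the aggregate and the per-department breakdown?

No

Engineering: the domestic pool 816/3687 = 22.1%, Pool A 199/2513 = 7.9% → the domestic pool
Humanities: the domestic pool 96/301 = 31.9%, Pool A 247/608 = 40.6% → Pool A
Arts: the domestic pool 31/45 = 68.9%, Pool A 140/230 = 60.9% → the domestic pool
Overall: the domestic pool 943/4033 = 23.4%, Pool A 586/3351 = 17.5% → the domestic pool
Neither sweeps: the domestic pool wins 2 of 3 groups, Pool A wins 1. The domestic pool wins overall but not every group — no Simpson reversal.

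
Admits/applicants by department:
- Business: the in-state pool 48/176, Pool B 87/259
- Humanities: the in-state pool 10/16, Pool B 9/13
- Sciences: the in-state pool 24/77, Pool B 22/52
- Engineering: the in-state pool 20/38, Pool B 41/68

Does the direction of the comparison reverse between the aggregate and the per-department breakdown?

Business: the in-state pool 48/176 = 27.3%, Pool B 87/259 = 33.6% → Pool B
Humanities: the in-state pool 10/16 = 62.5%, Pool B 9/13 = 69.2% → Pool B
Sciences: the in-state pool 24/77 = 31.2%, Pool B 22/52 = 42.3% → Pool B
Engineering: the in-state pool 20/38 = 52.6%, Pool B 41/68 = 60.3% → Pool B
Overall: the in-state pool 102/307 = 33.2%, Pool B 159/392 = 40.6% → Pool B
Pool B wins overall and in every department group — no reversal.

No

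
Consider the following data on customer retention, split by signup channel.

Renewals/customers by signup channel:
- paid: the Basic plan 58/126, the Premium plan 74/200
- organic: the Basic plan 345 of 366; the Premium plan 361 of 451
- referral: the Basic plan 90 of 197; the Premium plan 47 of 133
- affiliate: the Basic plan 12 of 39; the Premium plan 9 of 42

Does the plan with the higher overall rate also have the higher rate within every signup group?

Yes

Paid: the Basic plan 58/126 = 46.0%, the Premium plan 74/200 = 37.0% → the Basic plan
Organic: the Basic plan 345/366 = 94.3%, the Premium plan 361/451 = 80.0% → the Basic plan
Referral: the Basic plan 90/197 = 45.7%, the Premium plan 47/133 = 35.3% → the Basic plan
Affiliate: the Basic plan 12/39 = 30.8%, the Premium plan 9/42 = 21.4% → the Basic plan
Overall: the Basic plan 505/728 = 69.4%, the Premium plan 491/826 = 59.4% → the Basic plan
The Basic plan wins overall and in every signup group — no reversal.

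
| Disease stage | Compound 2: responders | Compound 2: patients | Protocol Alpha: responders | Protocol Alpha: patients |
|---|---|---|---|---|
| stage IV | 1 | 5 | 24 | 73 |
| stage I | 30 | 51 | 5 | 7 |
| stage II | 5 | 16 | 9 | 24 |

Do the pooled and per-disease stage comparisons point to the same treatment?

No

Stage IV: Compound 2 1/5 = 20.0%, Protocol Alpha 24/73 = 32.9% → Protocol Alpha
Stage I: Compound 2 30/51 = 58.8%, Protocol Alpha 5/7 = 71.4% → Protocol Alpha
Stage II: Compound 2 5/16 = 31.2%, Protocol Alpha 9/24 = 37.5% → Protocol Alpha
Overall: Compound 2 36/72 = 50.0%, Protocol Alpha 38/104 = 36.5% → Compound 2
Protocol Alpha wins each disease group but Compound 2 wins overall — the comparison reverses. Protocol Alpha's patients skew toward stage IV, which has a lower base rate.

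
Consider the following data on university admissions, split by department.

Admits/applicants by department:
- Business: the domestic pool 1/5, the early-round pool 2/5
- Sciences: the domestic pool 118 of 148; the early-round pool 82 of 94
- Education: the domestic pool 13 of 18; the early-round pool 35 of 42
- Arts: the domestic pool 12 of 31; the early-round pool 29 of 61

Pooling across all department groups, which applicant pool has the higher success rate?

Business: the domestic pool 1/5 = 20.0%, the early-round pool 2/5 = 40.0% → the early-round pool
Sciences: the domestic pool 118/148 = 79.7%, the early-round pool 82/94 = 87.2% → the early-round pool
Education: the domestic pool 13/18 = 72.2%, the early-round pool 35/42 = 83.3% → the early-round pool
Arts: the domestic pool 12/31 = 38.7%, the early-round pool 29/61 = 47.5% → the early-round pool
Overall: the domestic pool 144/202 = 71.3%, the early-round pool 148/202 = 73.3% → the early-round pool

the early-round pool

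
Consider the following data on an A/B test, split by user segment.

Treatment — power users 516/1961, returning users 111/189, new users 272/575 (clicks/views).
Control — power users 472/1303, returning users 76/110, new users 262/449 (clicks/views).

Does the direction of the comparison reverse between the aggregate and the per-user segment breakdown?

Power users: Treatment 516/1961 = 26.3%, Control 472/1303 = 36.2% → Control
Returning users: Treatment 111/189 = 58.7%, Control 76/110 = 69.1% → Control
New users: Treatment 272/575 = 47.3%, Control 262/449 = 58.4% → Control
Overall: Treatment 899/2725 = 33.0%, Control 810/1862 = 43.5% → Control
Control wins overall and in every user group — no reversal.

No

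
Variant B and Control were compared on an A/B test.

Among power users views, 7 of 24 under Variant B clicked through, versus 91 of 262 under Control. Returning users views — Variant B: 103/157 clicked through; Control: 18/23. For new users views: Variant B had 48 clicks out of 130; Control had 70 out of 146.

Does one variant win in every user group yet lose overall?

Yes

Power users: Variant B 7/24 = 29.2%, Control 91/262 = 34.7% → Control
Returning users: Variant B 103/157 = 65.6%, Control 18/23 = 78.3% → Control
New users: Variant B 48/130 = 36.9%, Control 70/146 = 47.9% → Control
Overall: Variant B 158/311 = 50.8%, Control 179/431 = 41.5% → Variant B
Control wins each user group but Variant B wins overall — the comparison reverses. Control's views skew toward power users, which has a lower base rate.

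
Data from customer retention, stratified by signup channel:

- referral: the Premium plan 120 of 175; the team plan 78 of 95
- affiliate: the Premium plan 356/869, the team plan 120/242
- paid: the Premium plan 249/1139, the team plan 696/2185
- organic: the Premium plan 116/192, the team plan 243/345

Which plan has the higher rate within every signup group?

the team plan

Referral: the Premium plan 120/175 = 68.6%, the team plan 78/95 = 82.1% → the team plan
Affiliate: the Premium plan 356/869 = 41.0%, the team plan 120/242 = 49.6% → the team plan
Paid: the Premium plan 249/1139 = 21.9%, the team plan 696/2185 = 31.9% → the team plan
Organic: the Premium plan 116/192 = 60.4%, the team plan 243/345 = 70.4% → the team plan
The team plan has the higher rate in all 4 groups.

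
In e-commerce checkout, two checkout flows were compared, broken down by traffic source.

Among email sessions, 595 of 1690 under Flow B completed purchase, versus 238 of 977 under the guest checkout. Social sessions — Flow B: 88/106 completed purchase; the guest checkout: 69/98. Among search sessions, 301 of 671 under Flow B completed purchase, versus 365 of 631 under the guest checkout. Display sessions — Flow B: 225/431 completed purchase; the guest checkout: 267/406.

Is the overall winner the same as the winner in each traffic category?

No

Email: Flow B 595/1690 = 35.2%, the guest checkout 238/977 = 24.4% → Flow B
Social: Flow B 88/106 = 83.0%, the guest checkout 69/98 = 70.4% → Flow B
Search: Flow B 301/671 = 44.9%, the guest checkout 365/631 = 57.8% → the guest checkout
Display: Flow B 225/431 = 52.2%, the guest checkout 267/406 = 65.8% → the guest checkout
Overall: Flow B 1209/2898 = 41.7%, the guest checkout 939/2112 = 44.5% → the guest checkout
Neither sweeps: Flow B wins 2 of 4 groups, the guest checkout wins 2. The guest checkout wins overall but not every group — no Simpson reversal.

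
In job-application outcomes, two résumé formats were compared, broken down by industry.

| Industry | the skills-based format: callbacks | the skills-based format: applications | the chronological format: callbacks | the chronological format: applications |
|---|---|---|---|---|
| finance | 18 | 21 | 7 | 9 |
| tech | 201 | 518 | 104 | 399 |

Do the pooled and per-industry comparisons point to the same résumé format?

Finance: the skills-based format 18/21 = 85.7%, the chronological format 7/9 = 77.8% → the skills-based format
Tech: the skills-based format 201/518 = 38.8%, the chronological format 104/399 = 26.1% → the skills-based format
Overall: the skills-based format 219/539 = 40.6%, the chronological format 111/408 = 27.2% → the skills-based format
The skills-based format wins overall and in every industry group — no reversal.

Yes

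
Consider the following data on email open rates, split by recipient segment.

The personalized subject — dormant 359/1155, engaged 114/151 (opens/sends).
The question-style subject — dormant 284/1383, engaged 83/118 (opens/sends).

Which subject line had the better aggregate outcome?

Dormant: the personalized subject 359/1155 = 31.1%, the question-style subject 284/1383 = 20.5% → the personalized subject
Engaged: the personalized subject 114/151 = 75.5%, the question-style subject 83/118 = 70.3% → the personalized subject
Overall: the personalized subject 473/1306 = 36.2%, the question-style subject 367/1501 = 24.5% → the personalized subject

the personalized subject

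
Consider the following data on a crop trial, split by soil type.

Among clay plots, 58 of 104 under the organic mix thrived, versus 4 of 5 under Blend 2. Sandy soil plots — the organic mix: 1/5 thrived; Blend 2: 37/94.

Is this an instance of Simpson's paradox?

Clay: the organic mix 58/104 = 55.8%, Blend 2 4/5 = 80.0% → Blend 2
Sandy soil: the organic mix 1/5 = 20.0%, Blend 2 37/94 = 39.4% → Blend 2
Overall: the organic mix 59/109 = 54.1%, Blend 2 41/99 = 41.4% → the organic mix
Blend 2 wins each soil group but the organic mix wins overall — the comparison reverses. Blend 2's plots skew toward sandy soil, which has a lower base rate.

Yes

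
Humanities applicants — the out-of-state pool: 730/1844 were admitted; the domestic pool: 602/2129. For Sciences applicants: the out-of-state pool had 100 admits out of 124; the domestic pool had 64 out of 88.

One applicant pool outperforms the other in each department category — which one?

Humanities: the out-of-state pool 730/1844 = 39.6%, the domestic pool 602/2129 = 28.3% → the out-of-state pool
Sciences: the out-of-state pool 100/124 = 80.6%, the domestic pool 64/88 = 72.7% → the out-of-state pool
The out-of-state pool has the higher rate in both groups.

the out-of-state pool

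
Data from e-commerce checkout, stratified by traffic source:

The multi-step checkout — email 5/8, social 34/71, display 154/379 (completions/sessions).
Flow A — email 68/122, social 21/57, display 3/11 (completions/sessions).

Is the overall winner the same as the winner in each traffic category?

No

Email: the multi-step checkout 5/8 = 62.5%, Flow A 68/122 = 55.7% → the multi-step checkout
Social: the multi-step checkout 34/71 = 47.9%, Flow A 21/57 = 36.8% → the multi-step checkout
Display: the multi-step checkout 154/379 = 40.6%, Flow A 3/11 = 27.3% → the multi-step checkout
Overall: the multi-step checkout 193/458 = 42.1%, Flow A 92/190 = 48.4% → Flow A
The multi-step checkout wins each traffic group but Flow A wins overall — the comparison reverses. The multi-step checkout's sessions skew toward display, which has a lower base rate.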